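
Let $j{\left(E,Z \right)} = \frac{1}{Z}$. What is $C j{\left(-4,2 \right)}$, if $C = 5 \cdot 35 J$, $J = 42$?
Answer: $3675$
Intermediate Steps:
$C = 7350$ ($C = 5 \cdot 35 \cdot 42 = 175 \cdot 42 = 7350$)
$C j{\left(-4,2 \right)} = \frac{7350}{2} = 7350 \cdot \frac{1}{2} = 3675$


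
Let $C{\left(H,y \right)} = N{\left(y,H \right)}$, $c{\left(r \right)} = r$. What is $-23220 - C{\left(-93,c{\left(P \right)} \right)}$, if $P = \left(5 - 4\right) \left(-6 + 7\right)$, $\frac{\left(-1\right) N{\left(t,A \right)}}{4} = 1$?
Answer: $-23216$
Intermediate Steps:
$N{\left(t,A \right)} = -4$ ($N{\left(t,A \right)} = \left(-4\right) 1 = -4$)
$P = 1$ ($P = 1 \cdot 1 = 1$)
$C{\left(H,y \right)} = -4$
$-23220 - C{\left(-93,c{\left(P \right)} \right)} = -23220 - -4 = -23220 + 4 = -23216$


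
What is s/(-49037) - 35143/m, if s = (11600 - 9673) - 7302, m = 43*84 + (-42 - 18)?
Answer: -1704215291/174179424 ≈ -9.7843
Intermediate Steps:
m = 3552 (m = 3612 - 60 = 3552)
s = -5375 (s = 1927 - 7302 = -5375)
s/(-49037) - 35143/m = -5375/(-49037) - 35143/3552 = -5375*(-1/49037) - 35143*1/3552 = 5375/49037 - 35143/3552 = -1704215291/174179424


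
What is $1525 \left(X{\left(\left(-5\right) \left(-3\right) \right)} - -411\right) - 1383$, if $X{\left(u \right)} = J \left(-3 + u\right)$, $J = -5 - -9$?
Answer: $698592$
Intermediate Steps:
$J = 4$ ($J = -5 + 9 = 4$)
$X{\left(u \right)} = -12 + 4 u$ ($X{\left(u \right)} = 4 \left(-3 + u\right) = -12 + 4 u$)
$1525 \left(X{\left(\left(-5\right) \left(-3\right) \right)} - -411\right) - 1383 = 1525 \left(\left(-12 + 4 \left(\left(-5\right) \left(-3\right)\right)\right) - -411\right) - 1383 = 1525 \left(\left(-12 + 4 \cdot 15\right) + 411\right) - 1383 = 1525 \left(\left(-12 + 60\right) + 411\right) - 1383 = 1525 \left(48 + 411\right) - 1383 = 1525 \cdot 459 - 1383 = 699975 - 1383 = 698592$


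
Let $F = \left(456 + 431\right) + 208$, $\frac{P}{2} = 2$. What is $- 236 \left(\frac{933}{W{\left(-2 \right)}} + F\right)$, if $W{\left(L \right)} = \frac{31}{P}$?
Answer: $- \frac{8891772}{31} \approx -2.8683 \cdot 10^{5}$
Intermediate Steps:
$P = 4$ ($P = 2 \cdot 2 = 4$)
$W{\left(L \right)} = \frac{31}{4}$
$F = 1095$ ($F = 887 + 208 = 1095$)
$- 236 \left(\frac{933}{W{\left(-2 \right)}} + F\right) = - 236 \left(\frac{933}{\frac{31}{4}} + 1095\right) = - 236 \left(933 \cdot \frac{4}{31} + 1095\right) = - 236 \left(\frac{3732}{31} + 1095\right) = \left(-236\right) \frac{37677}{31} = - \frac{8891772}{31}$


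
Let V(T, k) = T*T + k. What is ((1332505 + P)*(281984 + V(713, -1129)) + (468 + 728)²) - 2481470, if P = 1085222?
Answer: 1908127122794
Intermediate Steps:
V(T, k) = k + T² (V(T, k) = T² + k = k + T²)
((1332505 + P)*(281984 + V(713, -1129)) + (468 + 728)²) - 2481470 = ((1332505 + 1085222)*(281984 + (-1129 + 713²)) + (468 + 728)²) - 2481470 = (2417727*(281984 + (-1129 + 508369)) + 1196²) - 2481470 = (2417727*(281984 + 507240) + 1430416) - 2481470 = (2417727*789224 + 1430416) - 2481470 = (1908128173848 + 1430416) - 2481470 = 1908129604264 - 2481470 = 1908127122794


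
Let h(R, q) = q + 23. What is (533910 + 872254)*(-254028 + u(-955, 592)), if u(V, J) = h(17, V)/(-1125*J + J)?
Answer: -14855442647175043/41588 ≈ -3.5720e+11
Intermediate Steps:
h(R, q) = 23 + q
u(V, J) = -(23 + V)/(1124*J) (u(V, J) = (23 + V)/(-1125*J + J) = (23 + V)/((-1124*J)) = (23 + V)*(-1/(1124*J)) = -(23 + V)/(1124*J))
(533910 + 872254)*(-254028 + u(-955, 592)) = (533910 + 872254)*(-254028 + (1/1124)*(-23 - 1*(-955))/592) = 1406164*(-254028 + (1/1124)*(1/592)*(-23 + 955)) = 1406164*(-254028 + (1/1124)*(1/592)*932) = 1406164*(-254028 + 233/166352) = 1406164*(-42258065623/166352) = -14855442647175043/41588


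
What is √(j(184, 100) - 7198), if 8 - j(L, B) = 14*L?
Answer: I*√9766 ≈ 98.823*I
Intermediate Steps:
j(L, B) = 8 - 14*L
√(j(184, 100) - 7198) = √((8 - 14*184) - 7198) = √((8 - 2576) - 7198) = √(-2568 - 7198) = √(-9766) = I*√9766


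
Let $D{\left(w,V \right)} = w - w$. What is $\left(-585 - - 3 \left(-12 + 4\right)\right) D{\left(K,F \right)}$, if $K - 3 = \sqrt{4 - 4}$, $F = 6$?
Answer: $0$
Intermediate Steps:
$K = 3$ ($K = 3 + \sqrt{4 - 4} = 3 + \sqrt{0} = 3 + 0 = 3$)
$D{\left(w,V \right)} = 0$
$\left(-585 - - 3 \left(-12 + 4\right)\right) D{\left(K,F \right)} = \left(-585 - - 3 \left(-12 + 4\right)\right) 0 = \left(-585 - \left(-3\right) \left(-8\right)\right) 0 = \left(-585 - 24\right) 0 = \left(-609\right) 0 = 0$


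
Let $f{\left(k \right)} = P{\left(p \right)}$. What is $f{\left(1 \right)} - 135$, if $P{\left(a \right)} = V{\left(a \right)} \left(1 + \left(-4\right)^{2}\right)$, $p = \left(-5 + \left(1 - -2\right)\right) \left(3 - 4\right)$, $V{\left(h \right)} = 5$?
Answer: $-50$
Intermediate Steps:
$p = 2$ ($p = \left(-5 + \left(1 + 2\right)\right) \left(-1\right) = \left(-5 + 3\right) \left(-1\right) = \left(-2\right) \left(-1\right) = 2$)
$P{\left(a \right)} = 85$ ($P{\left(a \right)} = 5 \left(1 + \left(-4\right)^{2}\right) = 5 \left(1 + 16\right) = 5 \cdot 17 = 85$)
$f{\left(k \right)} = 85$
$f{\left(1 \right)} - 135 = 85 - 135 = -50$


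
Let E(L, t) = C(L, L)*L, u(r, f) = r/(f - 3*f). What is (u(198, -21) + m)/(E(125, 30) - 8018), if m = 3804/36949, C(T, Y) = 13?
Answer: -415315/551168233 ≈ -0.00075352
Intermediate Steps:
u(r, f) = -r/(2*f) (u(r, f) = r/((-2*f)) = r*(-1/(2*f)) = -r/(2*f))
E(L, t) = 13*L
m = 3804/36949 (m = 3804*(1/36949) = 3804/36949 ≈ 0.10295)
(u(198, -21) + m)/(E(125, 30) - 8018) = (-½*198/(-21) + 3804/36949)/(13*125 - 8018) = (-½*198*(-1/21) + 3804/36949)/(1625 - 8018) = (33/7 + 3804/36949)/(-6393) = (1245945/258643)*(-1/6393) = -415315/551168233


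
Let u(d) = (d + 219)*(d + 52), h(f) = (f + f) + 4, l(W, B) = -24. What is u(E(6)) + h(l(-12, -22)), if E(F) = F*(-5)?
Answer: 4114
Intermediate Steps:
h(f) = 4 + 2*f (h(f) = 2*f + 4 = 4 + 2*f)
E(F) = -5*F
u(d) = (52 + d)*(219 + d) (u(d) = (219 + d)*(52 + d) = (52 + d)*(219 + d))
u(E(6)) + h(l(-12, -22)) = (11388 + (-5*6)² + 271*(-5*6)) + (4 + 2*(-24)) = (11388 + (-30)² + 271*(-30)) + (4 - 48) = (11388 + 900 - 8130) - 44 = 4158 - 44 = 4114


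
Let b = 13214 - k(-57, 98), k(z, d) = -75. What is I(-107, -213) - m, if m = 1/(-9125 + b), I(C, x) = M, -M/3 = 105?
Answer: -1311661/4164 ≈ -315.00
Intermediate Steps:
M = -315 (M = -3*105 = -315)
I(C, x) = -315
b = 13289 (b = 13214 - 1*(-75) = 13214 + 75 = 13289)
m = 1/4164 (m = 1/(-9125 + 13289) = 1/4164 ≈ 0.00024015)
I(-107, -213) - m = -315 - 1*1/4164 = -315 - 1/4164 = -1311661/4164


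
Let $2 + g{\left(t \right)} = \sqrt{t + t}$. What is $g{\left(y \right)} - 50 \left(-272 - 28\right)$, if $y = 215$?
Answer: $14998 + \sqrt{430} \approx 15019.0$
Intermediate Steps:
$g{\left(t \right)} = -2 + \sqrt{2} \sqrt{t}$ ($g{\left(t \right)} = -2 + \sqrt{t + t} = -2 + \sqrt{2 t} = -2 + \sqrt{2} \sqrt{t}$)
$g{\left(y \right)} - 50 \left(-272 - 28\right) = \left(-2 + \sqrt{2} \sqrt{215}\right) - 50 \left(-272 - 28\right) = \left(-2 + \sqrt{430}\right) - 50 \left(-272 - 28\right) = \left(-2 + \sqrt{430}\right) - 50 \left(-300\right) = \left(-2 + \sqrt{430}\right) - -15000 = \left(-2 + \sqrt{430}\right) + 15000 = 14998 + \sqrt{430}$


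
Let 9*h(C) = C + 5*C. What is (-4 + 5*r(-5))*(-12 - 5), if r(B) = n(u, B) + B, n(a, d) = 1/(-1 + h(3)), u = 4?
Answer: 408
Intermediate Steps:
h(C) = 2*C/3 (h(C) = (C + 5*C)/9 = (6*C)/9 = 2*C/3)
n(a, d) = 1 (n(a, d) = 1/(-1 + (⅔)*3) = 1/(-1 + 2) = 1/1 = 1)
r(B) = 1 + B
(-4 + 5*r(-5))*(-12 - 5) = (-4 + 5*(1 - 5))*(-12 - 5) = (-4 + 5*(-4))*(-17) = (-4 - 20)*(-17) = -24*(-17) = 408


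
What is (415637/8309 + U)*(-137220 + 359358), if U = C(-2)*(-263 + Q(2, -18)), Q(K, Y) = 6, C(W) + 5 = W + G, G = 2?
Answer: 352015805268/1187 ≈ 2.9656e+8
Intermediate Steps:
C(W) = -3 + W (C(W) = -5 + (W + 2) = -5 + (2 + W) = -3 + W)
U = 1285 (U = (-3 - 2)*(-263 + 6) = -5*(-257) = 1285)
(415637/8309 + U)*(-137220 + 359358) = (415637/8309 + 1285)*(-137220 + 359358) = (415637*(1/8309) + 1285)*222138 = (415637/8309 + 1285)*222138 = (11092702/8309)*222138 = 352015805268/1187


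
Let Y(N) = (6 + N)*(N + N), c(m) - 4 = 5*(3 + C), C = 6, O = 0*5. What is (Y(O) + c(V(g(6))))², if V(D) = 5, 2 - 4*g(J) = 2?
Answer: 2401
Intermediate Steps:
O = 0
g(J) = 0 (g(J) = ½ - ¼*2 = ½ - ½ = 0)
c(m) = 49 (c(m) = 4 + 5*(3 + 6) = 4 + 5*9 = 4 + 45 = 49)
Y(N) = 2*N*(6 + N) (Y(N) = (6 + N)*(2*N) = 2*N*(6 + N))
(Y(O) + c(V(g(6))))² = (2*0*(6 + 0) + 49)² = (2*0*6 + 49)² = (0 + 49)² = 49² = 2401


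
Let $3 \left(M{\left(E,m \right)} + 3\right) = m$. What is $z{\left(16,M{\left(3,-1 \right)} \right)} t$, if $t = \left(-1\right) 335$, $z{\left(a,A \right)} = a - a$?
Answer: $0$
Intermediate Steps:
$M{\left(E,m \right)} = -3 + \frac{m}{3}$
$z{\left(a,A \right)} = 0$
$t = -335$
$z{\left(16,M{\left(3,-1 \right)} \right)} t = 0 \left(-335\right) = 0$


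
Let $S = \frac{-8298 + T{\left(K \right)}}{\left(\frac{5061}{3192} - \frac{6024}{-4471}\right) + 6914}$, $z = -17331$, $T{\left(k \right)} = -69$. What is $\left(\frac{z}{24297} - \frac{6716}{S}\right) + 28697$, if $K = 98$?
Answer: $\frac{394302108135582503}{11513024648034} \approx 34248.0$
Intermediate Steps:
$S = - \frac{5686146264}{4700692247}$ ($S = \frac{-8298 - 69}{\left(\frac{5061}{3192} - \frac{6024}{-4471}\right) + 6914} = - \frac{8367}{\left(5061 \cdot \frac{1}{3192} - - \frac{6024}{4471}\right) + 6914} = - \frac{8367}{\left(\frac{241}{152} + \frac{6024}{4471}\right) + 6914} = - \frac{8367}{\frac{1993159}{679592} + 6914} = - \frac{8367}{\frac{4700692247}{679592}} = \left(-8367\right) \frac{679592}{4700692247} = - \frac{5686146264}{4700692247} \approx -1.2096$)
$\left(\frac{z}{24297} - \frac{6716}{S}\right) + 28697 = \left(- \frac{17331}{24297} - \frac{6716}{- \frac{5686146264}{4700692247}}\right) + 28697 = \left(\left(-17331\right) \frac{1}{24297} - - \frac{7892462282713}{1421536566}\right) + 28697 = \left(- \frac{5777}{8099} + \frac{7892462282713}{1421536566}\right) + 28697 = \frac{63912839810950805}{11513024648034} + 28697 = \frac{394302108135582503}{11513024648034}$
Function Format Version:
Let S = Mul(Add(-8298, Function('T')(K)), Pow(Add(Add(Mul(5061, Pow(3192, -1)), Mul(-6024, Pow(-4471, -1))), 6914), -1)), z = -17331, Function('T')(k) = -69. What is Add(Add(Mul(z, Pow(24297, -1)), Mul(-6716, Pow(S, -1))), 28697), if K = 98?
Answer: Rational(394302108135582503, 11513024648034) ≈ 34248.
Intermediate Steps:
S = Rational(-5686146264, 4700692247) (S = Mul(Add(-8298, -69), Pow(Add(Add(Mul(5061, Pow(3192, -1)), Mul(-6024, Pow(-4471, -1))), 6914), -1)) = Mul(-8367, Pow(Add(Add(Mul(5061, Rational(1, 3192)), Mul(-6024, Rational(-1, 4471))), 6914), -1)) = Mul(-8367, Pow(Add(Add(Rational(241, 152), Rational(6024, 4471)), 6914), -1)) = Mul(-8367, Pow(Add(Rational(1993159, 679592), 6914), -1)) = Mul(-8367, Pow(Rational(4700692247, 679592), -1)) = Mul(-8367, Rational(679592, 4700692247)) = Rational(-5686146264, 4700692247) ≈ -1.2096)
Add(Add(Mul(z, Pow(24297, -1)), Mul(-6716, Pow(S, -1))), 28697) = Add(Add(Mul(-17331, Pow(24297, -1)), Mul(-6716, Pow(Rational(-5686146264, 4700692247), -1))), 28697) = Add(Add(Mul(-17331, Rational(1, 24297)), Mul(-6716, Rational(-4700692247, 5686146264))), 28697) = Add(Add(Rational(-5777, 8099), Rational(7892462282713, 1421536566)), 28697) = Add(Rational(63912839810950805, 11513024648034), 28697) = Rational(394302108135582503, 11513024648034)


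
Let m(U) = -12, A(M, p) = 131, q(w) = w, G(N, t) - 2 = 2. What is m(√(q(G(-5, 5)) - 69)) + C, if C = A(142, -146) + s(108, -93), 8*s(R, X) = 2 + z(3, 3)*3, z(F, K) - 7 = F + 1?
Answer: 987/8 ≈ 123.38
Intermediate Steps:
G(N, t) = 4 (G(N, t) = 2 + 2 = 4)
z(F, K) = 8 + F (z(F, K) = 7 + (F + 1) = 7 + (1 + F) = 8 + F)
s(R, X) = 35/8 (s(R, X) = (2 + (8 + 3)*3)/8 = (2 + 11*3)/8 = (2 + 33)/8 = (⅛)*35 = 35/8)
C = 1083/8 (C = 131 + 35/8 = 1083/8 ≈ 135.38)
m(√(q(G(-5, 5)) - 69)) + C = -12 + 1083/8 = 987/8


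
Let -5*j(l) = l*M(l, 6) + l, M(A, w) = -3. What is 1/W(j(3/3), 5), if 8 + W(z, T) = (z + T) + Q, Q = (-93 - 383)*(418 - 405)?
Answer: -5/30953 ≈ -0.00016154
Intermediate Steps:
Q = -6188 (Q = -476*13 = -6188)
j(l) = 2*l/5 (j(l) = -(l*(-3) + l)/5 = -(-3*l + l)/5 = -(-2)*l/5 = 2*l/5)
W(z, T) = -6196 + T + z (W(z, T) = -8 + ((z + T) - 6188) = -8 + ((T + z) - 6188) = -8 + (-6188 + T + z) = -6196 + T + z)
1/W(j(3/3), 5) = 1/(-6196 + 5 + 2*(3/3)/5) = 1/(-6196 + 5 + 2*(3*(⅓))/5) = 1/(-6196 + 5 + (⅖)*1) = 1/(-6196 + 5 + ⅖) = 1/(-30953/5) = -5/30953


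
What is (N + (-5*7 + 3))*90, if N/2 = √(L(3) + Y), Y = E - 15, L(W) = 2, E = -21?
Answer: -2880 + 180*I*√34 ≈ -2880.0 + 1049.6*I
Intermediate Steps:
Y = -36 (Y = -21 - 15 = -36)
N = 2*I*√34 (N = 2*√(2 - 36) = 2*√(-34) = 2*(I*√34) = 2*I*√34 ≈ 11.662*I)
(N + (-5*7 + 3))*90 = (2*I*√34 + (-5*7 + 3))*90 = (2*I*√34 + (-35 + 3))*90 = (2*I*√34 - 32)*90 = (-32 + 2*I*√34)*90 = -2880 + 180*I*√34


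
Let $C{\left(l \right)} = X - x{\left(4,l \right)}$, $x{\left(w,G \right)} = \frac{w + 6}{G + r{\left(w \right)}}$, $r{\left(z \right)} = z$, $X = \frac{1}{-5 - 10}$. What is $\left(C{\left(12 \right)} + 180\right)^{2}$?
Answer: $\frac{462981289}{14400} \approx 32151.0$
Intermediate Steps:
$X = - \frac{1}{15}$ ($X = \frac{1}{-15} = - \frac{1}{15} \approx -0.066667$)
$x{\left(w,G \right)} = \frac{6 + w}{G + w}$ ($x{\left(w,G \right)} = \frac{w + 6}{G + w} = \frac{6 + w}{G + w}$)
$C{\left(l \right)} = - \frac{1}{15} - \frac{10}{4 + l}$ ($C{\left(l \right)} = - \frac{1}{15} - \frac{6 + 4}{l + 4} = - \frac{1}{15} - \frac{1}{4 + l} 10 = - \frac{1}{15} - \frac{10}{4 + l}$)
$\left(C{\left(12 \right)} + 180\right)^{2} = \left(\frac{-154 - 12}{15 \left(4 + 12\right)} + 180\right)^{2} = \left(\frac{-154 - 12}{15 \cdot 16} + 180\right)^{2} = \left(\frac{1}{15} \cdot \frac{1}{16} \left(-166\right) + 180\right)^{2} = \left(- \frac{83}{120} + 180\right)^{2} = \left(\frac{21517}{120}\right)^{2} = \frac{462981289}{14400}$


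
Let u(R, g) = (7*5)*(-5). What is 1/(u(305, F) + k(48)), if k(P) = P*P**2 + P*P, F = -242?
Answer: 1/112721 ≈ 8.8715e-6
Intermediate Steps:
u(R, g) = -175 (u(R, g) = 35*(-5) = -175)
k(P) = P**2 + P**3 (k(P) = P**3 + P**2 = P**2 + P**3)
1/(u(305, F) + k(48)) = 1/(-175 + 48**2*(1 + 48)) = 1/(-175 + 2304*49) = 1/(-175 + 112896) = 1/112721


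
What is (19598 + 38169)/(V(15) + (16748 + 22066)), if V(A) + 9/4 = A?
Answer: 231068/155307 ≈ 1.4878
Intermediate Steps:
V(A) = -9/4 + A
(19598 + 38169)/(V(15) + (16748 + 22066)) = (19598 + 38169)/((-9/4 + 15) + (16748 + 22066)) = 57767/(51/4 + 38814) = 57767/(155307/4) = 57767*(4/155307) = 231068/155307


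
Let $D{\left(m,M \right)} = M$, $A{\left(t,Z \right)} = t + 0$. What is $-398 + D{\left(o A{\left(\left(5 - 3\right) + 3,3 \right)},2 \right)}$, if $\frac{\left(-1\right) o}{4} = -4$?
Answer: $-396$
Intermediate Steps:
$o = 16$ ($o = \left(-4\right) \left(-4\right) = 16$)
$A{\left(t,Z \right)} = t$
$-398 + D{\left(o A{\left(\left(5 - 3\right) + 3,3 \right)},2 \right)} = -398 + 2 = -396$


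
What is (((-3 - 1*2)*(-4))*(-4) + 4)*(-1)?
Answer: 76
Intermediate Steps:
(((-3 - 1*2)*(-4))*(-4) + 4)*(-1) = (((-3 - 2)*(-4))*(-4) + 4)*(-1) = (-5*(-4)*(-4) + 4)*(-1) = (20*(-4) + 4)*(-1) = (-80 + 4)*(-1) = -76*(-1) = 76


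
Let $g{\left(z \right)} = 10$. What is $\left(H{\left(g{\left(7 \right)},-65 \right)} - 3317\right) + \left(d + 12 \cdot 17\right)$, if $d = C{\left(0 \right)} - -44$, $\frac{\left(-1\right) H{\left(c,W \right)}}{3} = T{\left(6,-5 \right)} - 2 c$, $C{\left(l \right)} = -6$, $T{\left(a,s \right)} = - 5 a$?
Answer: $-2925$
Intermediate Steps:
$H{\left(c,W \right)} = 90 + 6 c$ ($H{\left(c,W \right)} = - 3 \left(\left(-5\right) 6 - 2 c\right) = - 3 \left(-30 - 2 c\right) = 90 + 6 c$)
$d = 38$ ($d = -6 - -44 = -6 + 44 = 38$)
$\left(H{\left(g{\left(7 \right)},-65 \right)} - 3317\right) + \left(d + 12 \cdot 17\right) = \left(\left(90 + 6 \cdot 10\right) - 3317\right) + \left(38 + 12 \cdot 17\right) = \left(\left(90 + 60\right) - 3317\right) + \left(38 + 204\right) = \left(150 - 3317\right) + 242 = -3167 + 242 = -2925$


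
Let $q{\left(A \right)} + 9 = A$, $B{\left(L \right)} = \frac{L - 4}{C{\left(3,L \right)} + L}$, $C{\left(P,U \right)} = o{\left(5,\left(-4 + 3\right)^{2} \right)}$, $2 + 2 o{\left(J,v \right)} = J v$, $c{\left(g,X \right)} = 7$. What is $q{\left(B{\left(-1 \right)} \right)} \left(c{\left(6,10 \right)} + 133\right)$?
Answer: $-2660$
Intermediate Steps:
$o{\left(J,v \right)} = -1 + \frac{J v}{2}$
$C{\left(P,U \right)} = \frac{3}{2}$ ($C{\left(P,U \right)} = -1 + \frac{1}{2} \cdot 5 \left(-4 + 3\right)^{2} = -1 + \frac{1}{2} \cdot 5 \left(-1\right)^{2} = -1 + \frac{1}{2} \cdot 5 \cdot 1 = -1 + \frac{5}{2} = \frac{3}{2}$)
$B{\left(L \right)} = \frac{-4 + L}{\frac{3}{2} + L}$ ($B{\left(L \right)} = \frac{L - 4}{\frac{3}{2} + L} = \frac{-4 + L}{\frac{3}{2} + L}$)
$q{\left(A \right)} = -9 + A$
$q{\left(B{\left(-1 \right)} \right)} \left(c{\left(6,10 \right)} + 133\right) = \left(-9 + \frac{2 \left(-4 - 1\right)}{3 + 2 \left(-1\right)}\right) \left(7 + 133\right) = \left(-9 + 2 \frac{1}{3 - 2} \left(-5\right)\right) 140 = \left(-9 + 2 \cdot 1^{-1} \left(-5\right)\right) 140 = \left(-9 + 2 \cdot 1 \left(-5\right)\right) 140 = \left(-9 - 10\right) 140 = \left(-19\right) 140 = -2660$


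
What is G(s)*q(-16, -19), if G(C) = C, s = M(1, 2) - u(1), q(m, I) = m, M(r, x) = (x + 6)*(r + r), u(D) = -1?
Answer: -272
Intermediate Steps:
M(r, x) = 2*r*(6 + x) (M(r, x) = (6 + x)*(2*r) = 2*r*(6 + x))
s = 17 (s = 2*1*(6 + 2) - 1*(-1) = 2*1*8 + 1 = 16 + 1 = 17)
G(s)*q(-16, -19) = 17*(-16) = -272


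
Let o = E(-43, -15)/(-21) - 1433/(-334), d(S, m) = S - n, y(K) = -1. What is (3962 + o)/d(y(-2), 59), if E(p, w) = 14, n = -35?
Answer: 3973555/34068 ≈ 116.64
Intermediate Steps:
d(S, m) = 35 + S (d(S, m) = S - 1*(-35) = S + 35 = 35 + S)
o = 3631/1002 (o = 14/(-21) - 1433/(-334) = 14*(-1/21) - 1433*(-1/334) = -⅔ + 1433/334 = 3631/1002 ≈ 3.6238)
(3962 + o)/d(y(-2), 59) = (3962 + 3631/1002)/(35 - 1) = (3973555/1002)/34 = (3973555/1002)*(1/34) = 3973555/34068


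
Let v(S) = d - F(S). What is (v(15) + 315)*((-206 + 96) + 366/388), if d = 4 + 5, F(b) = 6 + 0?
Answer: -3363963/97 ≈ -34680.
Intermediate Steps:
F(b) = 6
d = 9
v(S) = 3 (v(S) = 9 - 1*6 = 9 - 6 = 3)
(v(15) + 315)*((-206 + 96) + 366/388) = (3 + 315)*((-206 + 96) + 366/388) = 318*(-110 + 366*(1/388)) = 318*(-110 + 183/194) = 318*(-21157/194) = -3363963/97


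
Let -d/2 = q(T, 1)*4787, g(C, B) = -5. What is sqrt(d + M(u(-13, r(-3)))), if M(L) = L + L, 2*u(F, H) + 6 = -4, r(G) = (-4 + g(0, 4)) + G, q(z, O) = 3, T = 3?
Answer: 2*I*sqrt(7183) ≈ 169.51*I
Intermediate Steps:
r(G) = -9 + G (r(G) = (-4 - 5) + G = -9 + G)
u(F, H) = -5 (u(F, H) = -3 + (1/2)*(-4) = -3 - 2 = -5)
M(L) = 2*L
d = -28722 (d = -6*4787 = -2*14361 = -28722)
sqrt(d + M(u(-13, r(-3)))) = sqrt(-28722 + 2*(-5)) = sqrt(-28722 - 10) = sqrt(-28732) = 2*I*sqrt(7183)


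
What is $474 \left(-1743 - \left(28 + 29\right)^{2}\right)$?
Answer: $-2366208$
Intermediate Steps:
$474 \left(-1743 - \left(28 + 29\right)^{2}\right) = 474 \left(-1743 - 57^{2}\right) = 474 \left(-1743 - 3249\right) = 474 \left(-4992\right) = -2366208$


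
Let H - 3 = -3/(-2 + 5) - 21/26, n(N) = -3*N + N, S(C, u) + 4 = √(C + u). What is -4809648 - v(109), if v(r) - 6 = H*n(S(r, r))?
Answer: -62525626/13 + 31*√218/13 ≈ -4.8096e+6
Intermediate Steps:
S(C, u) = -4 + √(C + u)
n(N) = -2*N
H = 31/26 (H = 3 + (-3/(-2 + 5) - 21/26) = 3 + (-3/3 - 21*1/26) = 3 + (-3*⅓ - 21/26) = 3 + (-1 - 21/26) = 3 - 47/26 = 31/26 ≈ 1.1923)
v(r) = 202/13 - 31*√2*√r/13 (v(r) = 6 + 31*(-2*(-4 + √(r + r)))/26 = 6 + 31*(-2*(-4 + √(2*r)))/26 = 6 + 31*(-2*(-4 + √2*√r))/26 = 6 + 31*(8 - 2*√2*√r)/26 = 6 + (124/13 - 31*√2*√r/13) = 202/13 - 31*√2*√r/13)
-4809648 - v(109) = -4809648 - (202/13 - 31*√2*√109/13) = -4809648 - (202/13 - 31*√218/13) = -4809648 + (-202/13 + 31*√218/13) = -62525626/13 + 31*√218/13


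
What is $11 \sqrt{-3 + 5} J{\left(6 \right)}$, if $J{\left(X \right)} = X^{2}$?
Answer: $396 \sqrt{2} \approx 560.03$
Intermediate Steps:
$11 \sqrt{-3 + 5} J{\left(6 \right)} = 11 \sqrt{-3 + 5} \cdot 6^{2} = 11 \sqrt{2} \cdot 36 = 396 \sqrt{2}$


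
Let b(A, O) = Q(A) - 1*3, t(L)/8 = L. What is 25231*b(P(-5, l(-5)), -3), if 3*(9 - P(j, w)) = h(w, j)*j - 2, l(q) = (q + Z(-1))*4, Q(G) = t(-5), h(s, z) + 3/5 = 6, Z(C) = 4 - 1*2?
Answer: -1084933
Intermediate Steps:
Z(C) = 2 (Z(C) = 4 - 2 = 2)
h(s, z) = 27/5 (h(s, z) = -3/5 + 6 = 27/5)
t(L) = 8*L
Q(G) = -40 (Q(G) = 8*(-5) = -40)
l(q) = 8 + 4*q (l(q) = (q + 2)*4 = (2 + q)*4 = 8 + 4*q)
P(j, w) = 29/3 - 9*j/5 (P(j, w) = 9 - (27*j/5 - 2)/3 = 9 - (-2 + 27*j/5)/3 = 9 + (2/3 - 9*j/5) = 29/3 - 9*j/5)
b(A, O) = -43 (b(A, O) = -40 - 1*3 = -40 - 3 = -43)
25231*b(P(-5, l(-5)), -3) = 25231*(-43) = -1084933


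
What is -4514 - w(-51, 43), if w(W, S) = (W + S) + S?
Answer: -4549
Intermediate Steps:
w(W, S) = W + 2*S (w(W, S) = (S + W) + S = W + 2*S)
-4514 - w(-51, 43) = -4514 - (-51 + 2*43) = -4514 - (-51 + 86) = -4514 - 1*35 = -4514 - 35 = -4549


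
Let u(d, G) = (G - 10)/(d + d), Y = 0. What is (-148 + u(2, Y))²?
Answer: 90601/4 ≈ 22650.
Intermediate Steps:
u(d, G) = (-10 + G)/(2*d) (u(d, G) = (-10 + G)/((2*d)) = (-10 + G)*(1/(2*d)) = (-10 + G)/(2*d))
(-148 + u(2, Y))² = (-148 + (½)*(-10 + 0)/2)² = (-148 + (½)*(½)*(-10))² = (-148 - 5/2)² = (-301/2)² = 90601/4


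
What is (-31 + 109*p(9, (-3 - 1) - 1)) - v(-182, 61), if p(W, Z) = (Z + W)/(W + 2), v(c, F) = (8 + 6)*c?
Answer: 28123/11 ≈ 2556.6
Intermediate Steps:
v(c, F) = 14*c
p(W, Z) = (W + Z)/(2 + W)
(-31 + 109*p(9, (-3 - 1) - 1)) - v(-182, 61) = (-31 + 109*((9 + ((-3 - 1) - 1))/(2 + 9))) - 14*(-182) = (-31 + 109*((9 + (-4 - 1))/11)) - 1*(-2548) = (-31 + 109*((9 - 5)/11)) + 2548 = (-31 + 109*((1/11)*4)) + 2548 = (-31 + 109*(4/11)) + 2548 = (-31 + 436/11) + 2548 = 95/11 + 2548 = 28123/11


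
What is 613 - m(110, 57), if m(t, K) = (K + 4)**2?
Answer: -3108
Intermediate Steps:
m(t, K) = (4 + K)**2
613 - m(110, 57) = 613 - (4 + 57)**2 = 613 - 1*61**2 = 613 - 1*3721 = 613 - 3721 = -3108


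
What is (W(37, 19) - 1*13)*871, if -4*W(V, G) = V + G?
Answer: -23517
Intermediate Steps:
W(V, G) = -G/4 - V/4 (W(V, G) = -(V + G)/4 = -(G + V)/4 = -G/4 - V/4)
(W(37, 19) - 1*13)*871 = ((-1/4*19 - 1/4*37) - 1*13)*871 = ((-19/4 - 37/4) - 13)*871 = (-14 - 13)*871 = -27*871 = -23517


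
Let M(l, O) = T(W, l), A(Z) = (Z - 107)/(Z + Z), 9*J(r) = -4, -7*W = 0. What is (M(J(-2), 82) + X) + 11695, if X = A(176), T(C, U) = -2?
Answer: 4116005/352 ≈ 11693.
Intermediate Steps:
W = 0 (W = -⅐*0 = 0)
J(r) = -4/9 (J(r) = (⅑)*(-4) = -4/9)
A(Z) = (-107 + Z)/(2*Z) (A(Z) = (-107 + Z)/((2*Z)) = (-107 + Z)*(1/(2*Z)) = (-107 + Z)/(2*Z))
M(l, O) = -2
X = 69/352 (X = (½)*(-107 + 176)/176 = (½)*(1/176)*69 = 69/352 ≈ 0.19602)
(M(J(-2), 82) + X) + 11695 = (-2 + 69/352) + 11695 = -635/352 + 11695 = 4116005/352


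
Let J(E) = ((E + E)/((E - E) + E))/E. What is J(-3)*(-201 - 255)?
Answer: 304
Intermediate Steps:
J(E) = 2/E (J(E) = ((2*E)/(0 + E))/E = ((2*E)/E)/E = 2/E)
J(-3)*(-201 - 255) = (2/(-3))*(-201 - 255) = (2*(-1/3))*(-456) = -2/3*(-456) = 304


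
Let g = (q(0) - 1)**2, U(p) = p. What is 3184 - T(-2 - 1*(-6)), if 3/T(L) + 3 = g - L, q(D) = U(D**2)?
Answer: 6369/2 ≈ 3184.5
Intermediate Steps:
q(D) = D**2
g = 1 (g = (0**2 - 1)**2 = (0 - 1)**2 = (-1)**2 = 1)
T(L) = 3/(-2 - L) (T(L) = 3/(-3 + (1 - L)) = 3/(-2 - L))
3184 - T(-2 - 1*(-6)) = 3184 - (-3)/(2 + (-2 - 1*(-6))) = 3184 - (-3)/(2 + (-2 + 6)) = 3184 - (-3)/(2 + 4) = 3184 - (-3)/6 = 3184 - 1*(-1/2) = 3184 + 1/2 = 6369/2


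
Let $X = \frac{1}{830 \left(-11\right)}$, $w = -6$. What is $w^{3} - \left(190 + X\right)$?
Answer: $- \frac{3706779}{9130} \approx -406.0$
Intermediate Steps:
$X = - \frac{1}{9130}$ ($X = \frac{1}{-9130} = - \frac{1}{9130} \approx -0.00010953$)
$w^{3} - \left(190 + X\right) = \left(-6\right)^{3} - \left(190 - \frac{1}{9130}\right) = -216 - \frac{1734699}{9130} = - \frac{3706779}{9130}$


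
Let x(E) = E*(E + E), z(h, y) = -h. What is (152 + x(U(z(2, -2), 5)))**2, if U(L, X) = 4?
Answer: 33856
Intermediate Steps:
x(E) = 2*E**2 (x(E) = E*(2*E) = 2*E**2)
(152 + x(U(z(2, -2), 5)))**2 = (152 + 2*4**2)**2 = (152 + 2*16)**2 = (152 + 32)**2 = 184**2 = 33856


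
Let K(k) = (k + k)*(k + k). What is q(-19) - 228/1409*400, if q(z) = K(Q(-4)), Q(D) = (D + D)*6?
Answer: 12894144/1409 ≈ 9151.3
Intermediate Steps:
Q(D) = 12*D (Q(D) = (2*D)*6 = 12*D)
K(k) = 4*k² (K(k) = (2*k)*(2*k) = 4*k²)
q(z) = 9216 (q(z) = 4*(12*(-4))² = 4*(-48)² = 4*2304 = 9216)
q(-19) - 228/1409*400 = 9216 - 228/1409*400 = 9216 - 91200/1409 = 12894144/1409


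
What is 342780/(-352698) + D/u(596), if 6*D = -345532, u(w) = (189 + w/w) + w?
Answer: -177420971/2389833 ≈ -74.240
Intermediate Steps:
u(w) = 190 + w (u(w) = (189 + 1) + w = 190 + w)
D = -172766/3 (D = (⅙)*(-345532) = -172766/3 ≈ -57589.)
342780/(-352698) + D/u(596) = 342780/(-352698) - 172766/(3*(190 + 596)) = 342780*(-1/352698) - 172766/3/786 = -1970/2027 - 172766/3*1/786 = -1970/2027 - 86383/1179 = -177420971/2389833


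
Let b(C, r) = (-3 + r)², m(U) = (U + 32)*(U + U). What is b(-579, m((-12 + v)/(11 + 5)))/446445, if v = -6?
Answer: 597529/50795520 ≈ 0.011763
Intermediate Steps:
m(U) = 2*U*(32 + U) (m(U) = (32 + U)*(2*U) = 2*U*(32 + U))
b(-579, m((-12 + v)/(11 + 5)))/446445 = (-3 + 2*((-12 - 6)/(11 + 5))*(32 + (-12 - 6)/(11 + 5)))²/446445 = (-3 + 2*(-18/16)*(32 - 18/16))²*(1/446445) = (-3 + 2*(-18*1/16)*(32 - 18*1/16))²*(1/446445) = (-3 + 2*(-9/8)*(32 - 9/8))²*(1/446445) = (-3 + 2*(-9/8)*(247/8))²*(1/446445) = (-3 - 2223/32)²*(1/446445) = (-2319/32)²*(1/446445) = (5377761/1024)*(1/446445) = 597529/50795520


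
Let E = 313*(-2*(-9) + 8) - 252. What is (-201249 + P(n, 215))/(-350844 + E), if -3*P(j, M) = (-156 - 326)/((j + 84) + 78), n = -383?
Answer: 133428569/227381154 ≈ 0.58681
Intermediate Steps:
P(j, M) = 482/(3*(162 + j)) (P(j, M) = -(-156 - 326)/(3*((j + 84) + 78)) = -(-482)/(3*((84 + j) + 78)) = -(-482)/(3*(162 + j)) = 482/(3*(162 + j)))
E = 7886 (E = 313*(18 + 8) - 252 = 313*26 - 252 = 8138 - 252 = 7886)
(-201249 + P(n, 215))/(-350844 + E) = (-201249 + 482/(3*(162 - 383)))/(-350844 + 7886) = (-201249 + (482/3)/(-221))/(-342958) = (-201249 + (482/3)*(-1/221))*(-1/342958) = (-201249 - 482/663)*(-1/342958) = -133428569/663*(-1/342958) = 133428569/227381154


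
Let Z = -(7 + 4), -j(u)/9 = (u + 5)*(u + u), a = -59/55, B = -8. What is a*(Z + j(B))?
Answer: 26137/55 ≈ 475.22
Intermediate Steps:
a = -59/55 (a = -59*1/55 = -59/55 ≈ -1.0727)
j(u) = -18*u*(5 + u) (j(u) = -9*(u + 5)*(u + u) = -9*(5 + u)*2*u = -18*u*(5 + u))
Z = -11 (Z = -1*11 = -11)
a*(Z + j(B)) = -59*(-11 - 18*(-8)*(5 - 8))/55 = -59*(-11 - 18*(-8)*(-3))/55 = -59*(-11 - 432)/55 = -59/55*(-443) = 26137/55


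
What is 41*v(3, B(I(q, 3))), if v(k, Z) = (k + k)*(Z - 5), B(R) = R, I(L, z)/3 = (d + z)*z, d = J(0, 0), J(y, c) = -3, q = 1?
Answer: -1230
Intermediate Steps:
d = -3
I(L, z) = 3*z*(-3 + z) (I(L, z) = 3*((-3 + z)*z) = 3*(z*(-3 + z)) = 3*z*(-3 + z))
v(k, Z) = 2*k*(-5 + Z) (v(k, Z) = (2*k)*(-5 + Z) = 2*k*(-5 + Z))
41*v(3, B(I(q, 3))) = 41*(2*3*(-5 + 3*3*(-3 + 3))) = 41*(2*3*(-5 + 3*3*0)) = 41*(2*3*(-5 + 0)) = 41*(2*3*(-5)) = 41*(-30) = -1230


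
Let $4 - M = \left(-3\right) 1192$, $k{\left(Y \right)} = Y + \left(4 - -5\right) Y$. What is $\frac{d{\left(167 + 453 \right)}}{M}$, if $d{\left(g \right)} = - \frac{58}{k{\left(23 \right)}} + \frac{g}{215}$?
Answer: $\frac{13013}{17703100} \approx 0.00073507$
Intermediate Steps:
$k{\left(Y \right)} = 10 Y$ ($k{\left(Y \right)} = Y + \left(4 + 5\right) Y = Y + 9 Y = 10 Y$)
$d{\left(g \right)} = - \frac{29}{115} + \frac{g}{215}$ ($d{\left(g \right)} = - \frac{58}{10 \cdot 23} + \frac{g}{215} = - \frac{58}{230} + g \frac{1}{215} = \left(-58\right) \frac{1}{230} + \frac{g}{215} = - \frac{29}{115} + \frac{g}{215}$)
$M = 3580$ ($M = 4 - \left(-3\right) 1192 = 4 - -3576 = 4 + 3576 = 3580$)
$\frac{d{\left(167 + 453 \right)}}{M} = \frac{- \frac{29}{115} + \frac{167 + 453}{215}}{3580} = \left(- \frac{29}{115} + \frac{1}{215} \cdot 620\right) \frac{1}{3580} = \left(- \frac{29}{115} + \frac{124}{43}\right) \frac{1}{3580} = \frac{13013}{4945} \cdot \frac{1}{3580} = \frac{13013}{17703100}$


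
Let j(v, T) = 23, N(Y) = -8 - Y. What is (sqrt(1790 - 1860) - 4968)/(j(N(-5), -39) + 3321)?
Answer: -621/418 + I*sqrt(70)/3344 ≈ -1.4856 + 0.002502*I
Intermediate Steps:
(sqrt(1790 - 1860) - 4968)/(j(N(-5), -39) + 3321) = (sqrt(1790 - 1860) - 4968)/(23 + 3321) = (sqrt(-70) - 4968)/3344 = (I*sqrt(70) - 4968)*(1/3344) = (-4968 + I*sqrt(70))*(1/3344) = -621/418 + I*sqrt(70)/3344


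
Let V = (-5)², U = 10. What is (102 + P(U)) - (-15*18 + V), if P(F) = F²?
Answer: 447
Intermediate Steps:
V = 25
(102 + P(U)) - (-15*18 + V) = (102 + 10²) - (-15*18 + 25) = (102 + 100) - (-270 + 25) = 202 - 1*(-245) = 202 + 245 = 447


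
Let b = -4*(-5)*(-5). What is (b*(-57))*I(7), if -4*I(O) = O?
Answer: -9975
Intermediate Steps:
I(O) = -O/4
b = -100 (b = 20*(-5) = -100)
(b*(-57))*I(7) = (-100*(-57))*(-1/4*7) = 5700*(-7/4) = -9975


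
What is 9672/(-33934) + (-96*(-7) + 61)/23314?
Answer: -100309693/395568638 ≈ -0.25358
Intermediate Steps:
9672/(-33934) + (-96*(-7) + 61)/23314 = 9672*(-1/33934) + (672 + 61)*(1/23314) = -4836/16967 + 733*(1/23314) = -4836/16967 + 733/23314 = -100309693/395568638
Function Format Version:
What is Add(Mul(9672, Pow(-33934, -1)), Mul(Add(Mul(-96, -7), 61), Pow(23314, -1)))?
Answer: Rational(-100309693, 395568638) ≈ -0.25358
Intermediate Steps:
Add(Mul(9672, Pow(-33934, -1)), Mul(Add(Mul(-96, -7), 61), Pow(23314, -1))) = Add(Mul(9672, Rational(-1, 33934)), Mul(Add(672, 61), Rational(1, 23314))) = Add(Rational(-4836, 16967), Mul(733, Rational(1, 23314))) = Add(Rational(-4836, 16967), Rational(733, 23314)) = Rational(-100309693, 395568638)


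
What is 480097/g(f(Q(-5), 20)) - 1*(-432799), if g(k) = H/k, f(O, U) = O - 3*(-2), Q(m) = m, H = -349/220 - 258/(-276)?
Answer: -1002352517/3297 ≈ -3.0402e+5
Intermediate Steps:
H = -3297/5060 (H = -349*1/220 - 258*(-1/276) = -349/220 + 43/46 = -3297/5060 ≈ -0.65158)
f(O, U) = 6 + O (f(O, U) = O + 6 = 6 + O)
g(k) = -3297/(5060*k)
480097/g(f(Q(-5), 20)) - 1*(-432799) = 480097/((-3297/(5060*(6 - 5)))) - 1*(-432799) = 480097/((-3297/5060/1)) + 432799 = 480097/((-3297/5060*1)) + 432799 = 480097/(-3297/5060) + 432799 = 480097*(-5060/3297) + 432799 = -2429290820/3297 + 432799 = -1002352517/3297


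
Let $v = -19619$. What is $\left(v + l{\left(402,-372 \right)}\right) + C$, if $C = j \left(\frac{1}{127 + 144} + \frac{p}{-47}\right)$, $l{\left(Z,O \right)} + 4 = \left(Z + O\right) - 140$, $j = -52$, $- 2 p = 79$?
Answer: $- \frac{251898299}{12737} \approx -19777.0$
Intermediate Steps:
$p = - \frac{79}{2}$ ($p = \left(- \frac{1}{2}\right) 79 = - \frac{79}{2} \approx -39.5$)
$l{\left(Z,O \right)} = -144 + O + Z$ ($l{\left(Z,O \right)} = -4 - \left(140 - O - Z\right) = -4 + \left(-140 + O + Z\right) = -144 + O + Z$)
$C = - \frac{559078}{12737}$ ($C = - 52 \left(\frac{1}{127 + 144} - \frac{79}{2 \left(-47\right)}\right) = - 52 \left(\frac{1}{271} - - \frac{79}{94}\right) = - 52 \left(\frac{1}{271} + \frac{79}{94}\right) = \left(-52\right) \frac{21503}{25474} = - \frac{559078}{12737} \approx -43.894$)
$\left(v + l{\left(402,-372 \right)}\right) + C = \left(-19619 - 114\right) - \frac{559078}{12737} = -19733 - \frac{559078}{12737} = - \frac{251898299}{12737}$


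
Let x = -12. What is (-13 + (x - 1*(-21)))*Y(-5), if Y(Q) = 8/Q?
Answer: 32/5 ≈ 6.4000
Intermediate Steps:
(-13 + (x - 1*(-21)))*Y(-5) = (-13 + (-12 - 1*(-21)))*(8/(-5)) = (-13 + (-12 + 21))*(8*(-⅕)) = (-13 + 9)*(-8/5) = -4*(-8/5) = 32/5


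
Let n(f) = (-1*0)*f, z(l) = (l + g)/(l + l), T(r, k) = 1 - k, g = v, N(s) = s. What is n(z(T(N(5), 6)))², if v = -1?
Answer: 0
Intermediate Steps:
g = -1
z(l) = (-1 + l)/(2*l) (z(l) = (l - 1)/(l + l) = (-1 + l)/((2*l)) = (-1 + l)*(1/(2*l)) = (-1 + l)/(2*l))
n(f) = 0 (n(f) = 0*f = 0)
n(z(T(N(5), 6)))² = 0² = 0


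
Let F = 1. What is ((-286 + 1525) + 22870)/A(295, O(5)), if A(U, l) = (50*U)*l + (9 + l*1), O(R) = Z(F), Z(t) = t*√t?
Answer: 24109/14760 ≈ 1.6334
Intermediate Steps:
Z(t) = t^(3/2)
O(R) = 1 (O(R) = 1^(3/2) = 1)
A(U, l) = 9 + l + 50*U*l (A(U, l) = 50*U*l + (9 + l) = 9 + l + 50*U*l)
((-286 + 1525) + 22870)/A(295, O(5)) = ((-286 + 1525) + 22870)/(9 + 1 + 50*295*1) = (1239 + 22870)/(9 + 1 + 14750) = 24109/14760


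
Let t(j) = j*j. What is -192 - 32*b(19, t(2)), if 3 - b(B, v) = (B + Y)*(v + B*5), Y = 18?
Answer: 116928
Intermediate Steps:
t(j) = j²
b(B, v) = 3 - (18 + B)*(v + 5*B) (b(B, v) = 3 - (B + 18)*(v + B*5) = 3 - (18 + B)*(v + 5*B))
-192 - 32*b(19, t(2)) = -192 - 32*(3 - 90*19 - 18*2² - 5*19² - 1*19*2²) = -192 - 32*(3 - 1710 - 18*4 - 5*361 - 1*19*4) = -192 - 32*(3 - 1710 - 72 - 1805 - 76) = -192 - 32*(-3660) = -192 + 117120 = 116928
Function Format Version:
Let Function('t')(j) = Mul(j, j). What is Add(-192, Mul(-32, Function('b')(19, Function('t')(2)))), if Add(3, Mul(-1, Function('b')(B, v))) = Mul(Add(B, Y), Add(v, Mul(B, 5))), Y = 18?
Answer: 116928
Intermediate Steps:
Function('t')(j) = Pow(j, 2)
Function('b')(B, v) = Add(3, Mul(-1, Add(18, B), Add(v, Mul(5, B)))) (Function('b')(B, v) = Add(3, Mul(-1, Mul(Add(B, 18), Add(v, Mul(B, 5))))) = Add(3, Mul(-1, Mul(Add(18, B), Add(v, Mul(5, B))))) = Add(3, Mul(-1, Add(18, B), Add(v, Mul(5, B)))))
Add(-192, Mul(-32, Function('b')(19, Function('t')(2)))) = Add(-192, Mul(-32, Add(3, Mul(-90, 19), Mul(-18, Pow(2, 2)), Mul(-5, Pow(19, 2)), Mul(-1, 19, Pow(2, 2))))) = Add(-192, Mul(-32, Add(3, -1710, Mul(-18, 4), Mul(-5, 361), Mul(-1, 19, 4)))) = Add(-192, Mul(-32, Add(3, -1710, -72, -1805, -76))) = Add(-192, Mul(-32, -3660)) = Add(-192, 117120) = 116928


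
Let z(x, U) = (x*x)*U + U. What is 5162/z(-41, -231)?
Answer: -89/6699 ≈ -0.013286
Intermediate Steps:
z(x, U) = U + U*x² (z(x, U) = x²*U + U = U*x² + U = U + U*x²)
5162/z(-41, -231) = 5162/((-231*(1 + (-41)²))) = 5162/((-231*(1 + 1681))) = 5162/((-231*1682)) = 5162/(-388542) = 5162*(-1/388542) = -89/6699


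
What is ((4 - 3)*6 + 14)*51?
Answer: 1020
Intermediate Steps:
((4 - 3)*6 + 14)*51 = (1*6 + 14)*51 = (6 + 14)*51 = 20*51 = 1020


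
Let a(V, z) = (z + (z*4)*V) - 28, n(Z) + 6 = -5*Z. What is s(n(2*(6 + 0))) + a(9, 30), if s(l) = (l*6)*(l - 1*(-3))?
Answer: 26030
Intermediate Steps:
n(Z) = -6 - 5*Z
a(V, z) = -28 + z + 4*V*z (a(V, z) = (z + (4*z)*V) - 28 = (z + 4*V*z) - 28 = -28 + z + 4*V*z)
s(l) = 6*l*(3 + l) (s(l) = (6*l)*(l + 3) = (6*l)*(3 + l) = 6*l*(3 + l))
s(n(2*(6 + 0))) + a(9, 30) = 6*(-6 - 10*(6 + 0))*(3 + (-6 - 10*(6 + 0))) + (-28 + 30 + 4*9*30) = 6*(-6 - 10*6)*(3 + (-6 - 10*6)) + (-28 + 30 + 1080) = 6*(-6 - 5*12)*(3 + (-6 - 5*12)) + 1082 = 6*(-6 - 60)*(3 + (-6 - 60)) + 1082 = 6*(-66)*(3 - 66) + 1082 = 6*(-66)*(-63) + 1082 = 24948 + 1082 = 26030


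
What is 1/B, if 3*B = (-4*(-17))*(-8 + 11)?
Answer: 1/68 ≈ 0.014706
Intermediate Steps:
B = 68 (B = ((-4*(-17))*(-8 + 11))/3 = (68*3)/3 = (1/3)*204 = 68)
1/B = 1/68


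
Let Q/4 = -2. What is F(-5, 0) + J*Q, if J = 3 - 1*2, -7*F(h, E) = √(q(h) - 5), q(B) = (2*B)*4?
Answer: -8 - 3*I*√5/7 ≈ -8.0 - 0.95831*I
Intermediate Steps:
q(B) = 8*B
F(h, E) = -√(-5 + 8*h)/7 (F(h, E) = -√(8*h - 5)/7 = -√(-5 + 8*h)/7)
Q = -8 (Q = 4*(-2) = -8)
J = 1 (J = 3 - 2 = 1)
F(-5, 0) + J*Q = -√(-5 + 8*(-5))/7 + 1*(-8) = -√(-5 - 40)/7 - 8 = -3*I*√5/7 - 8 = -8 - 3*I*√5/7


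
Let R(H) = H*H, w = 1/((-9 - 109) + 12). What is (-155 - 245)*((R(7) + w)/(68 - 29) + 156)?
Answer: -43339800/689 ≈ -62902.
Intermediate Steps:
w = -1/106 (w = 1/(-118 + 12) = 1/(-106) = -1/106 ≈ -0.0094340)
R(H) = H**2
(-155 - 245)*((R(7) + w)/(68 - 29) + 156) = (-155 - 245)*((7**2 - 1/106)/(68 - 29) + 156) = -400*((49 - 1/106)/39 + 156) = -400*((5193/106)*(1/39) + 156) = -400*(1731/1378 + 156) = -400*216699/1378 = -43339800/689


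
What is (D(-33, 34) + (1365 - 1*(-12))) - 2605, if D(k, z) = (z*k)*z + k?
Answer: -39409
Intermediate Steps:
D(k, z) = k + k*z² (D(k, z) = (k*z)*z + k = k*z² + k = k + k*z²)
(D(-33, 34) + (1365 - 1*(-12))) - 2605 = (-33*(1 + 34²) + (1365 - 1*(-12))) - 2605 = (-33*(1 + 1156) + (1365 + 12)) - 2605 = (-33*1157 + 1377) - 2605 = (-38181 + 1377) - 2605 = -36804 - 2605 = -39409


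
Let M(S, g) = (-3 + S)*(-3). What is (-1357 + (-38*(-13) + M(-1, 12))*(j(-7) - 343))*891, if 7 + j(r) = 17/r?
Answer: -1120700691/7 ≈ -1.6010e+8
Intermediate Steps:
M(S, g) = 9 - 3*S
j(r) = -7 + 17/r
(-1357 + (-38*(-13) + M(-1, 12))*(j(-7) - 343))*891 = (-1357 + (-38*(-13) + (9 - 3*(-1)))*((-7 + 17/(-7)) - 343))*891 = (-1357 + (494 + (9 + 3))*((-7 + 17*(-⅐)) - 343))*891 = (-1357 + (494 + 12)*((-7 - 17/7) - 343))*891 = (-1357 + 506*(-66/7 - 343))*891 = (-1357 + 506*(-2467/7))*891 = (-1357 - 1248302/7)*891 = -1257801/7*891 = -1120700691/7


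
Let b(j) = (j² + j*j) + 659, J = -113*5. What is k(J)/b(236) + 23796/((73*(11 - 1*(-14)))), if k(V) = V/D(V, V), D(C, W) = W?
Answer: 2666367421/204493075 ≈ 13.039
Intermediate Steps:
J = -565
k(V) = 1 (k(V) = V/V = 1)
b(j) = 659 + 2*j² (b(j) = (j² + j²) + 659 = 2*j² + 659 = 659 + 2*j²)
k(J)/b(236) + 23796/((73*(11 - 1*(-14)))) = 1/(659 + 2*236²) + 23796/((73*(11 - 1*(-14)))) = 1/(659 + 2*55696) + 23796/((73*(11 + 14))) = 1/(659 + 111392) + 23796/((73*25)) = 1/112051 + 23796/1825 = 2666367421/204493075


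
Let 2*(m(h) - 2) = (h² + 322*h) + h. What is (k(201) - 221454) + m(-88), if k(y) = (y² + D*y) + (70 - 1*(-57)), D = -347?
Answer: -261011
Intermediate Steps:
m(h) = 2 + h²/2 + 323*h/2 (m(h) = 2 + ((h² + 322*h) + h)/2 = 2 + (h² + 323*h)/2 = 2 + (h²/2 + 323*h/2) = 2 + h²/2 + 323*h/2)
k(y) = 127 + y² - 347*y (k(y) = (y² - 347*y) + (70 - 1*(-57)) = (y² - 347*y) + (70 + 57) = (y² - 347*y) + 127 = 127 + y² - 347*y)
(k(201) - 221454) + m(-88) = ((127 + 201² - 347*201) - 221454) + (2 + (½)*(-88)² + (323/2)*(-88)) = ((127 + 40401 - 69747) - 221454) + (2 + (½)*7744 - 14212) = (-29219 - 221454) + (2 + 3872 - 14212) = -250673 - 10338 = -261011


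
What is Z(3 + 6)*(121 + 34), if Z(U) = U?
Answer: 1395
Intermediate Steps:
Z(3 + 6)*(121 + 34) = (3 + 6)*(121 + 34) = 9*155 = 1395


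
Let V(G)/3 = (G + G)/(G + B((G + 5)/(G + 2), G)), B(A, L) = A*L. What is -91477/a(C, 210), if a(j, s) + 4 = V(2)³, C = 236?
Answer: -7162111/500 ≈ -14324.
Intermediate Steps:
V(G) = 6*G/(G + G*(5 + G)/(2 + G)) (V(G) = 3*((G + G)/(G + ((G + 5)/(G + 2))*G)) = 3*((2*G)/(G + ((5 + G)/(2 + G))*G)) = 3*((2*G)/(G + G*(5 + G)/(2 + G))) = 3*(2*G/(G + G*(5 + G)/(2 + G))) = 6*G/(G + G*(5 + G)/(2 + G)))
a(j, s) = 8500/1331 (a(j, s) = -4 + (6*(2 + 2)/(7 + 2*2))³ = -4 + (6*4/(7 + 4))³ = -4 + (6*4/11)³ = -4 + (6*(1/11)*4)³ = -4 + (24/11)³ = -4 + 13824/1331 = 8500/1331)
-91477/a(C, 210) = -91477/8500/1331 = -91477*1331/8500 = -7162111/500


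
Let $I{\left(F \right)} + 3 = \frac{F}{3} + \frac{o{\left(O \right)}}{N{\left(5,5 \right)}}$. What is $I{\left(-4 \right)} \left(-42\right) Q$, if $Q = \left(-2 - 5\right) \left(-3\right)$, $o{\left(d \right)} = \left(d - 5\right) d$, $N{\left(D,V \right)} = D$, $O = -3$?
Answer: $- \frac{2058}{5} \approx -411.6$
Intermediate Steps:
$o{\left(d \right)} = d \left(-5 + d\right)$ ($o{\left(d \right)} = \left(-5 + d\right) d = d \left(-5 + d\right)$)
$I{\left(F \right)} = \frac{9}{5} + \frac{F}{3}$ ($I{\left(F \right)} = -3 + \left(\frac{F}{3} + \frac{\left(-3\right) \left(-5 - 3\right)}{5}\right) = -3 + \left(F \frac{1}{3} + \left(-3\right) \left(-8\right) \frac{1}{5}\right) = -3 + \left(\frac{F}{3} + 24 \cdot \frac{1}{5}\right) = -3 + \left(\frac{F}{3} + \frac{24}{5}\right) = -3 + \left(\frac{24}{5} + \frac{F}{3}\right) = \frac{9}{5} + \frac{F}{3}$)
$Q = 21$ ($Q = \left(-7\right) \left(-3\right) = 21$)
$I{\left(-4 \right)} \left(-42\right) Q = \left(\frac{9}{5} + \frac{1}{3} \left(-4\right)\right) \left(-42\right) 21 = \left(\frac{9}{5} - \frac{4}{3}\right) \left(-42\right) 21 = \frac{7}{15} \left(-42\right) 21 = \left(- \frac{98}{5}\right) 21 = - \frac{2058}{5}$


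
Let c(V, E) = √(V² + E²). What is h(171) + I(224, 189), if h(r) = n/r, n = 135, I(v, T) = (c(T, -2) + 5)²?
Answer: 679265/19 + 50*√1429 ≈ 37641.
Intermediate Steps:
c(V, E) = √(E² + V²)
I(v, T) = (5 + √(4 + T²))² (I(v, T) = (√((-2)² + T²) + 5)² = (√(4 + T²) + 5)² = (5 + √(4 + T²))²)
h(r) = 135/r
h(171) + I(224, 189) = 135/171 + (5 + √(4 + 189²))² = 135*(1/171) + (5 + √(4 + 35721))² = 15/19 + (5 + √35725)² = 15/19 + (5 + 5*√1429)²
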